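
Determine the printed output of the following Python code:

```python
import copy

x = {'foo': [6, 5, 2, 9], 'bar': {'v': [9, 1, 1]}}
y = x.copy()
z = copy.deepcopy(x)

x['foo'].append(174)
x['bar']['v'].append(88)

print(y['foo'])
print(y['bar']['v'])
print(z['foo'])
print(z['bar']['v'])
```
[6, 5, 2, 9, 174]
[9, 1, 1, 88]
[6, 5, 2, 9]
[9, 1, 1]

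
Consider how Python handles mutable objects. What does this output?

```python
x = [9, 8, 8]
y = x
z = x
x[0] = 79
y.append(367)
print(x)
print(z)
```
[79, 8, 8, 367]
[79, 8, 8, 367]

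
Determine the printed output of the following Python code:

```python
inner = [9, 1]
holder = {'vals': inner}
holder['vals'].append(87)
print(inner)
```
[9, 1, 87]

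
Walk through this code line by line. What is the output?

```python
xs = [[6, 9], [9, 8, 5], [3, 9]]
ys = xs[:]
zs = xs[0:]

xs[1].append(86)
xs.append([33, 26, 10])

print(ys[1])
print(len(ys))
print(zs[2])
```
[9, 8, 5, 86]
3
[3, 9]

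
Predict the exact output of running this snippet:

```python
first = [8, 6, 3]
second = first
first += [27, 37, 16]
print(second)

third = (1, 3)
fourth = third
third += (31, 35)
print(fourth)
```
[8, 6, 3, 27, 37, 16]
(1, 3)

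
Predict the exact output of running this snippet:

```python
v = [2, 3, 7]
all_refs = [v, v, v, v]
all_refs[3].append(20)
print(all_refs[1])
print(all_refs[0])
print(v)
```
[2, 3, 7, 20]
[2, 3, 7, 20]
[2, 3, 7, 20]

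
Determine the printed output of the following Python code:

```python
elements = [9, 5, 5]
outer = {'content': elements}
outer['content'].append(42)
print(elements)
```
[9, 5, 5, 42]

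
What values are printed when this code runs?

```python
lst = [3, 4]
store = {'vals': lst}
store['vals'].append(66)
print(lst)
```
[3, 4, 66]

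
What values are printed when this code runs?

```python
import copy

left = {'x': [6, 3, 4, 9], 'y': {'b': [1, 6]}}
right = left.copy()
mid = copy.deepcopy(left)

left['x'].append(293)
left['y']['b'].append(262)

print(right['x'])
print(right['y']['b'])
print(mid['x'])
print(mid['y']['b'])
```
[6, 3, 4, 9, 293]
[1, 6, 262]
[6, 3, 4, 9]
[1, 6]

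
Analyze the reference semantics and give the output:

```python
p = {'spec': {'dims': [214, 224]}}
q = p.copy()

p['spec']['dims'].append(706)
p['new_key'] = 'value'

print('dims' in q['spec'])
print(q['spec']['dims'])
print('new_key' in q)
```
True
[214, 224, 706]
False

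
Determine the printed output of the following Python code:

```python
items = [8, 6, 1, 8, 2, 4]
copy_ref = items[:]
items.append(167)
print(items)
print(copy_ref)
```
[8, 6, 1, 8, 2, 4, 167]
[8, 6, 1, 8, 2, 4]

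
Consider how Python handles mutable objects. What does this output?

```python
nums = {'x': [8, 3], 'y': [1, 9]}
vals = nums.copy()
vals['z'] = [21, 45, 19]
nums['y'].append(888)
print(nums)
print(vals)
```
{'x': [8, 3], 'y': [1, 9, 888]}
{'x': [8, 3], 'y': [1, 9, 888], 'z': [21, 45, 19]}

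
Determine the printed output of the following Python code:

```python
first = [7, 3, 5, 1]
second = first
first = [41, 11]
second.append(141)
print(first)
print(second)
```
[41, 11]
[7, 3, 5, 1, 141]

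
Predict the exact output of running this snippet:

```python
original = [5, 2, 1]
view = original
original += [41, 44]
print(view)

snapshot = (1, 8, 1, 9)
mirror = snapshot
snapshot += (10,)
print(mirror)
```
[5, 2, 1, 41, 44]
(1, 8, 1, 9)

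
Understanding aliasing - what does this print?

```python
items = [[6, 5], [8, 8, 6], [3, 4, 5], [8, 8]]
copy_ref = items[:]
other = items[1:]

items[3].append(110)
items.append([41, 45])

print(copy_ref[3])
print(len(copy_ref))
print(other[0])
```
[8, 8, 110]
4
[8, 8, 6]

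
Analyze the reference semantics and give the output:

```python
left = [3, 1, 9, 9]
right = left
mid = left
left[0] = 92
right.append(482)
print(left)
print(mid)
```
[92, 1, 9, 9, 482]
[92, 1, 9, 9, 482]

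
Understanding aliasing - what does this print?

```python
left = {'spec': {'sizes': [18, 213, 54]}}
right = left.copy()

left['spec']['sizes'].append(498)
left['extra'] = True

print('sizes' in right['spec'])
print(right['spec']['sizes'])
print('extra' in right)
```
True
[18, 213, 54, 498]
False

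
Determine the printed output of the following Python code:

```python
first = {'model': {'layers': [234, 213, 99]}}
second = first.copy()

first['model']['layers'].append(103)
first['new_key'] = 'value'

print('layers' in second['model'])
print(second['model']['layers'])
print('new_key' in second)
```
True
[234, 213, 99, 103]
False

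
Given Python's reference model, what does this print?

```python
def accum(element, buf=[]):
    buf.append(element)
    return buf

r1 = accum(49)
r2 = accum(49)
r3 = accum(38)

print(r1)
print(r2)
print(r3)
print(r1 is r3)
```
[49, 49, 38]
[49, 49, 38]
[49, 49, 38]
True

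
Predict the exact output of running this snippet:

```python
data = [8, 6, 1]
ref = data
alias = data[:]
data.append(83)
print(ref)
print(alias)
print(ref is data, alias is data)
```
[8, 6, 1, 83]
[8, 6, 1]
True False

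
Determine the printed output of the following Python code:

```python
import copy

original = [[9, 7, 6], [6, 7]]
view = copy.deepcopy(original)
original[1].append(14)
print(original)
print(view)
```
[[9, 7, 6], [6, 7, 14]]
[[9, 7, 6], [6, 7]]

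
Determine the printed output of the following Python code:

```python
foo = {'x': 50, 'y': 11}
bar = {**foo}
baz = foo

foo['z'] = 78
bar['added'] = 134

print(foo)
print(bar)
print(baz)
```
{'x': 50, 'y': 11, 'z': 78}
{'x': 50, 'y': 11, 'added': 134}
{'x': 50, 'y': 11, 'z': 78}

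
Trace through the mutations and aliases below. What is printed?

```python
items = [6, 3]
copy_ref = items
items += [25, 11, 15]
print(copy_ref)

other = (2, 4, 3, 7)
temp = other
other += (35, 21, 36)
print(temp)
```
[6, 3, 25, 11, 15]
(2, 4, 3, 7)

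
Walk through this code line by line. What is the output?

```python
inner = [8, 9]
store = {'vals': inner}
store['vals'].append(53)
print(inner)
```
[8, 9, 53]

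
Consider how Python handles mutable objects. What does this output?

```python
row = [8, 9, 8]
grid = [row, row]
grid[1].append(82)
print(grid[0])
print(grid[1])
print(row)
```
[8, 9, 8, 82]
[8, 9, 8, 82]
[8, 9, 8, 82]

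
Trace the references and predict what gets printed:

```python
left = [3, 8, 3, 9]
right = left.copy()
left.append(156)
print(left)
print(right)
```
[3, 8, 3, 9, 156]
[3, 8, 3, 9]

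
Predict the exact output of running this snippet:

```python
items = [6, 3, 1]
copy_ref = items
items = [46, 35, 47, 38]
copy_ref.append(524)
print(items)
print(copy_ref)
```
[46, 35, 47, 38]
[6, 3, 1, 524]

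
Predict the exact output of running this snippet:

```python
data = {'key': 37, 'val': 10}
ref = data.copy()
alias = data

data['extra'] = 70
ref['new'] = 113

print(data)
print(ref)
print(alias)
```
{'key': 37, 'val': 10, 'extra': 70}
{'key': 37, 'val': 10, 'new': 113}
{'key': 37, 'val': 10, 'extra': 70}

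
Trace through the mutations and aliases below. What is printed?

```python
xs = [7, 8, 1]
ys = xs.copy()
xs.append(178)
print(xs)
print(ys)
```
[7, 8, 1, 178]
[7, 8, 1]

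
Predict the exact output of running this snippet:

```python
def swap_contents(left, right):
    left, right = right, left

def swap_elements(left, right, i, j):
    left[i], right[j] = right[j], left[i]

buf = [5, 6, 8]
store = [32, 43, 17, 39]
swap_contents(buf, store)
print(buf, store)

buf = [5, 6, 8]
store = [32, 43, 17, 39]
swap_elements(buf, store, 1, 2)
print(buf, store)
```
[5, 6, 8] [32, 43, 17, 39]
[5, 17, 8] [32, 43, 6, 39]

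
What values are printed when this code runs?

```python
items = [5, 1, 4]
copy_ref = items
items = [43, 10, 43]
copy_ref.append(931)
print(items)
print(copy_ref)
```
[43, 10, 43]
[5, 1, 4, 931]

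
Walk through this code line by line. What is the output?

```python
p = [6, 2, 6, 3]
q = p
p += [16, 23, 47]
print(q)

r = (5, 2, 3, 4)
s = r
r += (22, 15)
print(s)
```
[6, 2, 6, 3, 16, 23, 47]
(5, 2, 3, 4)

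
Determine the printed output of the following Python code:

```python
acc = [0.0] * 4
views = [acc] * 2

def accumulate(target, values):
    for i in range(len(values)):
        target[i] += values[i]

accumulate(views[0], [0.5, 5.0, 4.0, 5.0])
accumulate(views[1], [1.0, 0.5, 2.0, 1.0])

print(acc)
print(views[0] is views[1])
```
[1.5, 5.5, 6.0, 6.0]
True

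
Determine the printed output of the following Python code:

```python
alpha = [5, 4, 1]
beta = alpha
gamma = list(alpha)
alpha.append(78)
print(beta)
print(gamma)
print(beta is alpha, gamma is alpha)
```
[5, 4, 1, 78]
[5, 4, 1]
True False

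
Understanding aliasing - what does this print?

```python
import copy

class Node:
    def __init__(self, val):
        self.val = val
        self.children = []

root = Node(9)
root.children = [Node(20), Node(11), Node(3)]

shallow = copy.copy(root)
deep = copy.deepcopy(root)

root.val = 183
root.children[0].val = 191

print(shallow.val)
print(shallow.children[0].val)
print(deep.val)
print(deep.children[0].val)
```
9
191
9
20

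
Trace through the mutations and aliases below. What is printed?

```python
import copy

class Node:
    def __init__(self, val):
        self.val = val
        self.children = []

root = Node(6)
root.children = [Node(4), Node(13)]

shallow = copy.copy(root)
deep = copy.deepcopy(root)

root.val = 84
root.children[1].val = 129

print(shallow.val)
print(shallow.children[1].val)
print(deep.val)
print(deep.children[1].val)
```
6
129
6
13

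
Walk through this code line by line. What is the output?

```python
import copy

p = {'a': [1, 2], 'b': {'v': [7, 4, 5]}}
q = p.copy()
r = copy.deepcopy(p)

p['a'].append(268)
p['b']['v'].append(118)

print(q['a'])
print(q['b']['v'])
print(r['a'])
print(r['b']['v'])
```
[1, 2, 268]
[7, 4, 5, 118]
[1, 2]
[7, 4, 5]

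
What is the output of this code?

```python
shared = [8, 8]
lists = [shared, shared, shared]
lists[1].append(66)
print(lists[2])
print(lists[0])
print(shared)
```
[8, 8, 66]
[8, 8, 66]
[8, 8, 66]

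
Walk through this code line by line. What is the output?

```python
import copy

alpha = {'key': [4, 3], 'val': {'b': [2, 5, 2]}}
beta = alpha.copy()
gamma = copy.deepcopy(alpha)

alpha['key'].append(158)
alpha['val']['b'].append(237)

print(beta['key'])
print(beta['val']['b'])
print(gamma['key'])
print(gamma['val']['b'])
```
[4, 3, 158]
[2, 5, 2, 237]
[4, 3]
[2, 5, 2]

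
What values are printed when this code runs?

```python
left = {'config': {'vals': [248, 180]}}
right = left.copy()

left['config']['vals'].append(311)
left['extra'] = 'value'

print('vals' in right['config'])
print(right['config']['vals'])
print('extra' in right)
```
True
[248, 180, 311]
False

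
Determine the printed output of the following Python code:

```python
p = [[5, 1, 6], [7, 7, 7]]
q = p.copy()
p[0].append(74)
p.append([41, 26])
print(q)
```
[[5, 1, 6, 74], [7, 7, 7]]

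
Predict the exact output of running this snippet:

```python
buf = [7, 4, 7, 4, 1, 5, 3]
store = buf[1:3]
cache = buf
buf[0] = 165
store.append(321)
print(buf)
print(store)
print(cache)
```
[165, 4, 7, 4, 1, 5, 3]
[4, 7, 321]
[165, 4, 7, 4, 1, 5, 3]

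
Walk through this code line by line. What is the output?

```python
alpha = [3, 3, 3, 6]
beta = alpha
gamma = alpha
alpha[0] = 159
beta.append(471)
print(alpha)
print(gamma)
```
[159, 3, 3, 6, 471]
[159, 3, 3, 6, 471]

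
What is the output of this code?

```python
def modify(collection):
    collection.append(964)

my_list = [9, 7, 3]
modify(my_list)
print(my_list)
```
[9, 7, 3, 964]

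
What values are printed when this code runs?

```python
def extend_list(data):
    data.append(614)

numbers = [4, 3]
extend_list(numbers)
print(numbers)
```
[4, 3, 614]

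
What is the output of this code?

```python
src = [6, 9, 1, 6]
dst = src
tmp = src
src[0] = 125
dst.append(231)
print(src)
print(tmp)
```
[125, 9, 1, 6, 231]
[125, 9, 1, 6, 231]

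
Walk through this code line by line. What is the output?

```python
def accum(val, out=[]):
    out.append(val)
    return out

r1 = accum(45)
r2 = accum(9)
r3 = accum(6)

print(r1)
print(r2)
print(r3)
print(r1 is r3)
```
[45, 9, 6]
[45, 9, 6]
[45, 9, 6]
True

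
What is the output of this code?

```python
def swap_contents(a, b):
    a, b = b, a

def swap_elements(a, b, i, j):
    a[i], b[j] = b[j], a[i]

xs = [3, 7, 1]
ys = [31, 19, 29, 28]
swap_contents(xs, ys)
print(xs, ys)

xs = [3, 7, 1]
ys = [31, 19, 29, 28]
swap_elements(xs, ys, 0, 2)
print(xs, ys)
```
[3, 7, 1] [31, 19, 29, 28]
[29, 7, 1] [31, 19, 3, 28]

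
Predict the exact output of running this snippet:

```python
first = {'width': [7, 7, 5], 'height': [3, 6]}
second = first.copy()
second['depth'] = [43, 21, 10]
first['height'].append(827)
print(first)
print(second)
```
{'width': [7, 7, 5], 'height': [3, 6, 827]}
{'width': [7, 7, 5], 'height': [3, 6, 827], 'depth': [43, 21, 10]}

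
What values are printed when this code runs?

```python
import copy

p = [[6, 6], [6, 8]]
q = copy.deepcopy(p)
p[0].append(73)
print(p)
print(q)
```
[[6, 6, 73], [6, 8]]
[[6, 6], [6, 8]]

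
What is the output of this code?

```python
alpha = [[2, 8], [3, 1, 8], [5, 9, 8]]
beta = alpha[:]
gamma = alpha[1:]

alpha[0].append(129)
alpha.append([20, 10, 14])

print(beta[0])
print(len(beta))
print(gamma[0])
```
[2, 8, 129]
3
[3, 1, 8]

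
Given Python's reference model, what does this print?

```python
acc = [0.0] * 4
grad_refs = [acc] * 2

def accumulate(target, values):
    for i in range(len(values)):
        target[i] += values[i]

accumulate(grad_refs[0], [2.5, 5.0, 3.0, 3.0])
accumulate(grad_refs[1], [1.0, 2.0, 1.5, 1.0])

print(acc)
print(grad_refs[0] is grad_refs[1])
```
[3.5, 7.0, 4.5, 4.0]
True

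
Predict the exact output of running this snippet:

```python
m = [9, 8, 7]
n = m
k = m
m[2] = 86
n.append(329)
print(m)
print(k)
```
[9, 8, 86, 329]
[9, 8, 86, 329]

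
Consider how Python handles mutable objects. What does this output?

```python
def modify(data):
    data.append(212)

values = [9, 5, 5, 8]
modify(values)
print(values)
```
[9, 5, 5, 8, 212]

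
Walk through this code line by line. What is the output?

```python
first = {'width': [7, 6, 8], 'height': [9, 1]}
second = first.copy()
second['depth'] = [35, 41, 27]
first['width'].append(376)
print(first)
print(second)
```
{'width': [7, 6, 8, 376], 'height': [9, 1]}
{'width': [7, 6, 8, 376], 'height': [9, 1], 'depth': [35, 41, 27]}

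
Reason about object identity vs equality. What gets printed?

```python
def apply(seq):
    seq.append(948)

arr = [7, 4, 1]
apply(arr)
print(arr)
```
[7, 4, 1, 948]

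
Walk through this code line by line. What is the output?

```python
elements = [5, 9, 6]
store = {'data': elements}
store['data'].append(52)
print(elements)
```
[5, 9, 6, 52]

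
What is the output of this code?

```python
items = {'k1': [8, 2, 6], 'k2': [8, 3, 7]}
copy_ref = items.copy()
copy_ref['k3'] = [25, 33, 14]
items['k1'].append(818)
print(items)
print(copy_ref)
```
{'k1': [8, 2, 6, 818], 'k2': [8, 3, 7]}
{'k1': [8, 2, 6, 818], 'k2': [8, 3, 7], 'k3': [25, 33, 14]}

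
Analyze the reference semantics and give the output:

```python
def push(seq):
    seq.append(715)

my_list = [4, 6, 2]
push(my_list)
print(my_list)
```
[4, 6, 2, 715]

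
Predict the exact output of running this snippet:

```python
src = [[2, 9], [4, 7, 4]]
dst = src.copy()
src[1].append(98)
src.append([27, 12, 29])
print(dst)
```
[[2, 9], [4, 7, 4, 98]]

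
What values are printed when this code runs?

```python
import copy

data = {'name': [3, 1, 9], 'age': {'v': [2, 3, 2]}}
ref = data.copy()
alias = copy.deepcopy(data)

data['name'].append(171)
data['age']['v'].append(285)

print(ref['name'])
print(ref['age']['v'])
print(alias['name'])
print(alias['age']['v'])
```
[3, 1, 9, 171]
[2, 3, 2, 285]
[3, 1, 9]
[2, 3, 2]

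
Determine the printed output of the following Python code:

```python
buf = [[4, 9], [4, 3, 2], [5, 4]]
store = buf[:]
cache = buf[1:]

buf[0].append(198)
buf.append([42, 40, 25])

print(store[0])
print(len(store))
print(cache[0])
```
[4, 9, 198]
3
[4, 3, 2]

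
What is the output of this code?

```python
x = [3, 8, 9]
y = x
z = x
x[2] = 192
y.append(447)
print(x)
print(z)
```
[3, 8, 192, 447]
[3, 8, 192, 447]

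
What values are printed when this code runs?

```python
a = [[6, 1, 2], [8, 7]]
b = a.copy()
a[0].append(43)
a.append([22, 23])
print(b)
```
[[6, 1, 2, 43], [8, 7]]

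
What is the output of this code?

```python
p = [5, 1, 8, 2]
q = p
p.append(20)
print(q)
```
[5, 1, 8, 2, 20]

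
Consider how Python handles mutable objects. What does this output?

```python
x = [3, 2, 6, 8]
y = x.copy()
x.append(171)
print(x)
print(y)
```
[3, 2, 6, 8, 171]
[3, 2, 6, 8]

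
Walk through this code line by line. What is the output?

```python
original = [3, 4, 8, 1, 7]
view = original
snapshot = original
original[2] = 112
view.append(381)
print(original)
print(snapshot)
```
[3, 4, 112, 1, 7, 381]
[3, 4, 112, 1, 7, 381]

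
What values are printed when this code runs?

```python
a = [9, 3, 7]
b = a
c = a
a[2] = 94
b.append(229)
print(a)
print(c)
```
[9, 3, 94, 229]
[9, 3, 94, 229]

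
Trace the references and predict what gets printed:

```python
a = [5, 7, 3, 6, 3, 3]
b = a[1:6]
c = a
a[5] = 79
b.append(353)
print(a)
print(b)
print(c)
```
[5, 7, 3, 6, 3, 79]
[7, 3, 6, 3, 3, 353]
[5, 7, 3, 6, 3, 79]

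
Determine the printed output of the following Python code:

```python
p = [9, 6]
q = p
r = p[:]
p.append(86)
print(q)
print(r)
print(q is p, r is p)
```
[9, 6, 86]
[9, 6]
True False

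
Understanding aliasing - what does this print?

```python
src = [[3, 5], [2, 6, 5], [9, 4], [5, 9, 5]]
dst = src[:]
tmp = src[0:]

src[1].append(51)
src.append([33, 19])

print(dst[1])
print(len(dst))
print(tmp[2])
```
[2, 6, 5, 51]
4
[9, 4]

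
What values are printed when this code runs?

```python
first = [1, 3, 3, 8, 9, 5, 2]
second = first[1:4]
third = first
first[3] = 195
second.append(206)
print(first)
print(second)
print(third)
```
[1, 3, 3, 195, 9, 5, 2]
[3, 3, 8, 206]
[1, 3, 3, 195, 9, 5, 2]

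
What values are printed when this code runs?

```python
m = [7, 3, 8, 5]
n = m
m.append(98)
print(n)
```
[7, 3, 8, 5, 98]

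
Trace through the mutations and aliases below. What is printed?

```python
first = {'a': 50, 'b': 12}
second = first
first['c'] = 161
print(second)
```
{'a': 50, 'b': 12, 'c': 161}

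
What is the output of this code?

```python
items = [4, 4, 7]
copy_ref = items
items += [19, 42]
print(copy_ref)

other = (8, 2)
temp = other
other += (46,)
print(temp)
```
[4, 4, 7, 19, 42]
(8, 2)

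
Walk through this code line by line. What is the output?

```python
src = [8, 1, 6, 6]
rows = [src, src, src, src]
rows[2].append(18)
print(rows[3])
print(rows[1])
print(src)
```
[8, 1, 6, 6, 18]
[8, 1, 6, 6, 18]
[8, 1, 6, 6, 18]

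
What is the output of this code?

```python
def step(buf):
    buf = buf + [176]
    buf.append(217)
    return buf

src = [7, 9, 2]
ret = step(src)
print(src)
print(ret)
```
[7, 9, 2]
[7, 9, 2, 176, 217]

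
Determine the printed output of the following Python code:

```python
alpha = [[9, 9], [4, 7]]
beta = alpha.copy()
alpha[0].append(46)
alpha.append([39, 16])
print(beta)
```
[[9, 9, 46], [4, 7]]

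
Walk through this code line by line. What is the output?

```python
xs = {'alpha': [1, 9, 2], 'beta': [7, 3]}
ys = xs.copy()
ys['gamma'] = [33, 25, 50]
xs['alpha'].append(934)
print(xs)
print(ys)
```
{'alpha': [1, 9, 2, 934], 'beta': [7, 3]}
{'alpha': [1, 9, 2, 934], 'beta': [7, 3], 'gamma': [33, 25, 50]}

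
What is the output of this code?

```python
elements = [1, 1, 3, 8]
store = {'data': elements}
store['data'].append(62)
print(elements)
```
[1, 1, 3, 8, 62]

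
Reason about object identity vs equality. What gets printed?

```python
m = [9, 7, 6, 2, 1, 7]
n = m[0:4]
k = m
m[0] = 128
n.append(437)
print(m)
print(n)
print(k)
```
[128, 7, 6, 2, 1, 7]
[9, 7, 6, 2, 437]
[128, 7, 6, 2, 1, 7]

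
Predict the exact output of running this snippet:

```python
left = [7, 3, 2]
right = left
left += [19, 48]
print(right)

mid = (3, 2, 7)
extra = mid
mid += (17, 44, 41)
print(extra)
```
[7, 3, 2, 19, 48]
(3, 2, 7)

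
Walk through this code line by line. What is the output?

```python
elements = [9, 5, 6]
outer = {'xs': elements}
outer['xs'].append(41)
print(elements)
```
[9, 5, 6, 41]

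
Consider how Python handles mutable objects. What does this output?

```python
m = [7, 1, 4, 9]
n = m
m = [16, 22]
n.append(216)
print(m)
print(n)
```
[16, 22]
[7, 1, 4, 9, 216]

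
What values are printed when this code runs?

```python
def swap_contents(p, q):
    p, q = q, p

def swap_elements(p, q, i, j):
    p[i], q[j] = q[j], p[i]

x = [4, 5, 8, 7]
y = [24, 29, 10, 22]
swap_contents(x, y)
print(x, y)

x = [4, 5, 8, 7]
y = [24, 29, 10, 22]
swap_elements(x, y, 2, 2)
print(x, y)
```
[4, 5, 8, 7] [24, 29, 10, 22]
[4, 5, 10, 7] [24, 29, 8, 22]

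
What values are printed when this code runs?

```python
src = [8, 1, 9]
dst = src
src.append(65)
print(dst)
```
[8, 1, 9, 65]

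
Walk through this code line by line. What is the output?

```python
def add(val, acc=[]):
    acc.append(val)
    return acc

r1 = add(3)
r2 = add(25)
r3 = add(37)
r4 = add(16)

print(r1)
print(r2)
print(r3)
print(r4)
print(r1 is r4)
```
[3, 25, 37, 16]
[3, 25, 37, 16]
[3, 25, 37, 16]
[3, 25, 37, 16]
True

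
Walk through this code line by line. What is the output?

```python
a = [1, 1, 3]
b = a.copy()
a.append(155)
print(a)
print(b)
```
[1, 1, 3, 155]
[1, 1, 3]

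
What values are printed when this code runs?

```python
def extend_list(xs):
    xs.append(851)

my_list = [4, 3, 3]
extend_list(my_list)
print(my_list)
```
[4, 3, 3, 851]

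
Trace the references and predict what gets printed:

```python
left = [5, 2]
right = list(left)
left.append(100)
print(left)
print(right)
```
[5, 2, 100]
[5, 2]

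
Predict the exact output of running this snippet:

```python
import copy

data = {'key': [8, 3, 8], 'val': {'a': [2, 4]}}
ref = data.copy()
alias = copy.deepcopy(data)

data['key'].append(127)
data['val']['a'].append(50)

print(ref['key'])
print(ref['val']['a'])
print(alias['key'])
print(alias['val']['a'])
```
[8, 3, 8, 127]
[2, 4, 50]
[8, 3, 8]
[2, 4]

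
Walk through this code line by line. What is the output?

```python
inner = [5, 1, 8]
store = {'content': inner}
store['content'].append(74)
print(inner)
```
[5, 1, 8, 74]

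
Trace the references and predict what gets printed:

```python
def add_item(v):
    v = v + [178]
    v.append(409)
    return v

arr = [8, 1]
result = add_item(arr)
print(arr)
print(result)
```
[8, 1]
[8, 1, 178, 409]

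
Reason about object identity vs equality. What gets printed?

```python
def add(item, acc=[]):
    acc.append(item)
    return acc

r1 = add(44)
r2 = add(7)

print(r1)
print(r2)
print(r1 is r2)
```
[44, 7]
[44, 7]
True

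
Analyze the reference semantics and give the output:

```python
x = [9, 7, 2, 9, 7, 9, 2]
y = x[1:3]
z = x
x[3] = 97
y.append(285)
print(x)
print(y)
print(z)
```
[9, 7, 2, 97, 7, 9, 2]
[7, 2, 285]
[9, 7, 2, 97, 7, 9, 2]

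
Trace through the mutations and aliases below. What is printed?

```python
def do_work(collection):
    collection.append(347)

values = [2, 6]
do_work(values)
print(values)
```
[2, 6, 347]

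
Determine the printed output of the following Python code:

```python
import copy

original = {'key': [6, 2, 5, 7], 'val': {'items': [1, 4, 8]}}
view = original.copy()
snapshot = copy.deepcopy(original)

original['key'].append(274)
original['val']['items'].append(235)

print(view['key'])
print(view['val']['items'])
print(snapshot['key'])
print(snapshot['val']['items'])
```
[6, 2, 5, 7, 274]
[1, 4, 8, 235]
[6, 2, 5, 7]
[1, 4, 8]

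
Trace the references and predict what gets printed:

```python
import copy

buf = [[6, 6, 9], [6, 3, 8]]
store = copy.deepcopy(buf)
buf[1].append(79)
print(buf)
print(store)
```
[[6, 6, 9], [6, 3, 8, 79]]
[[6, 6, 9], [6, 3, 8]]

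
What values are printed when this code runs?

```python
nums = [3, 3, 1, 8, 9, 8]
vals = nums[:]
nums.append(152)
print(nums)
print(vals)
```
[3, 3, 1, 8, 9, 8, 152]
[3, 3, 1, 8, 9, 8]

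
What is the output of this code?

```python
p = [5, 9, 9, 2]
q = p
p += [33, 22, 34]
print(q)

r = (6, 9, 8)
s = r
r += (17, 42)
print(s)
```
[5, 9, 9, 2, 33, 22, 34]
(6, 9, 8)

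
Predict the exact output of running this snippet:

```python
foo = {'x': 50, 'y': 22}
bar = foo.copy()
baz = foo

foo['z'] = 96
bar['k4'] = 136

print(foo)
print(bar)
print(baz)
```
{'x': 50, 'y': 22, 'z': 96}
{'x': 50, 'y': 22, 'k4': 136}
{'x': 50, 'y': 22, 'z': 96}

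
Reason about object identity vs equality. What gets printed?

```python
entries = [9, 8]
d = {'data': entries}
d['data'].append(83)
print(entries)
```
[9, 8, 83]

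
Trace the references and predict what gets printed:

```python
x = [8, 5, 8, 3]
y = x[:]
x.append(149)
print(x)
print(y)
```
[8, 5, 8, 3, 149]
[8, 5, 8, 3]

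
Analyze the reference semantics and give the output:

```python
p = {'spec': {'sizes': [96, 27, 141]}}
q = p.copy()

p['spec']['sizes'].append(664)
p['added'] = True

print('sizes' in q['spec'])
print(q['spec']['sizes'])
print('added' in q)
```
True
[96, 27, 141, 664]
False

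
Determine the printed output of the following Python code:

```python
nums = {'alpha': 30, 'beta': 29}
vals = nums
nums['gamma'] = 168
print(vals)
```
{'alpha': 30, 'beta': 29, 'gamma': 168}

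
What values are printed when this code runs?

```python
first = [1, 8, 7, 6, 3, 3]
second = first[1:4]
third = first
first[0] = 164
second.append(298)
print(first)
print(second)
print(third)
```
[164, 8, 7, 6, 3, 3]
[8, 7, 6, 298]
[164, 8, 7, 6, 3, 3]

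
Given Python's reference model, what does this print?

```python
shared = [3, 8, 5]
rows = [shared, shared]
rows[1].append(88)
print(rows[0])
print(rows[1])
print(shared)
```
[3, 8, 5, 88]
[3, 8, 5, 88]
[3, 8, 5, 88]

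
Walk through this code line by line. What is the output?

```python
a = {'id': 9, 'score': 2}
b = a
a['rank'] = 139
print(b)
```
{'id': 9, 'score': 2, 'rank': 139}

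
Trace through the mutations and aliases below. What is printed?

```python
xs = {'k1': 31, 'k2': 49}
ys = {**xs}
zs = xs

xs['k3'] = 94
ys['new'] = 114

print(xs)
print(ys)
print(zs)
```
{'k1': 31, 'k2': 49, 'k3': 94}
{'k1': 31, 'k2': 49, 'new': 114}
{'k1': 31, 'k2': 49, 'k3': 94}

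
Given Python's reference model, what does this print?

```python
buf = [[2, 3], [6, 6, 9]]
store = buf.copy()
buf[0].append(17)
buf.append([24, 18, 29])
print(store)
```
[[2, 3, 17], [6, 6, 9]]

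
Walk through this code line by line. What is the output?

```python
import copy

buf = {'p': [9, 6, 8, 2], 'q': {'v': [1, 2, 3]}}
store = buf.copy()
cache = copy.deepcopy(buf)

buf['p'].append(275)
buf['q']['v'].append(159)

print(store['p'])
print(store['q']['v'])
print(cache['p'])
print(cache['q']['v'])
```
[9, 6, 8, 2, 275]
[1, 2, 3, 159]
[9, 6, 8, 2]
[1, 2, 3]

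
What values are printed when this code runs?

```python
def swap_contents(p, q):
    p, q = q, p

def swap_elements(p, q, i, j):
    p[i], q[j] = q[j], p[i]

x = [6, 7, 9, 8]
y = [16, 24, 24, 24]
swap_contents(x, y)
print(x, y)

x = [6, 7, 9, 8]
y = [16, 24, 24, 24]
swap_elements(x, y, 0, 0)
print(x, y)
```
[6, 7, 9, 8] [16, 24, 24, 24]
[16, 7, 9, 8] [6, 24, 24, 24]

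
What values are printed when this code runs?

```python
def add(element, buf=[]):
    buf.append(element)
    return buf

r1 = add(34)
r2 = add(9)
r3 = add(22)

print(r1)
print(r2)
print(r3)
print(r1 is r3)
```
[34, 9, 22]
[34, 9, 22]
[34, 9, 22]
True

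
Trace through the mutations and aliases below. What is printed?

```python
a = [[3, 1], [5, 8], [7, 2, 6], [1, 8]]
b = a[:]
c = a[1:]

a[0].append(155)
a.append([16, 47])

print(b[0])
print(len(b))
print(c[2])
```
[3, 1, 155]
4
[1, 8]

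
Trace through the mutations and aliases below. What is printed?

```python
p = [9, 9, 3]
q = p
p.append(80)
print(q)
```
[9, 9, 3, 80]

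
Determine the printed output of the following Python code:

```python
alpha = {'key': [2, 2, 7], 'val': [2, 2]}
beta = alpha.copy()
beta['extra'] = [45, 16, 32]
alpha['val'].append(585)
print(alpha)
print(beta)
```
{'key': [2, 2, 7], 'val': [2, 2, 585]}
{'key': [2, 2, 7], 'val': [2, 2, 585], 'extra': [45, 16, 32]}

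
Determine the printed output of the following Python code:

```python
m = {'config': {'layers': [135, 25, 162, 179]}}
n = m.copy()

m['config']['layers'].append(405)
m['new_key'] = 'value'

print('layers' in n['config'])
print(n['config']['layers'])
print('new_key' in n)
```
True
[135, 25, 162, 179, 405]
False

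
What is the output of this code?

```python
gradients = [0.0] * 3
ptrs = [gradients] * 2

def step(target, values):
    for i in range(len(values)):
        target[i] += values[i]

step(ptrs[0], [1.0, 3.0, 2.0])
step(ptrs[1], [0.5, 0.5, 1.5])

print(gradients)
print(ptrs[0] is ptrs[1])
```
[1.5, 3.5, 3.5]
True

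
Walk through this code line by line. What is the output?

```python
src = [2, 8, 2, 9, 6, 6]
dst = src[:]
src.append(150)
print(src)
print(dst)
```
[2, 8, 2, 9, 6, 6, 150]
[2, 8, 2, 9, 6, 6]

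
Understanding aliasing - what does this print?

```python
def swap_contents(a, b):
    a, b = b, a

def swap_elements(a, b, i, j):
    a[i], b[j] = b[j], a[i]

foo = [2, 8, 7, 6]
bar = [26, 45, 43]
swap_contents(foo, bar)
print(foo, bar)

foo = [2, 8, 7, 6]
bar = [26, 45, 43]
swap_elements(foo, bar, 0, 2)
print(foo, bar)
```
[2, 8, 7, 6] [26, 45, 43]
[43, 8, 7, 6] [26, 45, 2]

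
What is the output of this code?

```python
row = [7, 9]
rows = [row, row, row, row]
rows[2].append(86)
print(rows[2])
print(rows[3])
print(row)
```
[7, 9, 86]
[7, 9, 86]
[7, 9, 86]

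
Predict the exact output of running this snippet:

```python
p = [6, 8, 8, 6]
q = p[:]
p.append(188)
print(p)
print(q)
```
[6, 8, 8, 6, 188]
[6, 8, 8, 6]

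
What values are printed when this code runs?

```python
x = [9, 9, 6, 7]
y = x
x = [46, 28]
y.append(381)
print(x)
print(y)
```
[46, 28]
[9, 9, 6, 7, 381]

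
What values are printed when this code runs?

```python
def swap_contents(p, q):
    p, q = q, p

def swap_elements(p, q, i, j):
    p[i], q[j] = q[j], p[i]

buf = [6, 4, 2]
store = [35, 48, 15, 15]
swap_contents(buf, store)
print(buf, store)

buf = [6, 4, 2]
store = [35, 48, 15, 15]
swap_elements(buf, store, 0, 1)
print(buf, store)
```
[6, 4, 2] [35, 48, 15, 15]
[48, 4, 2] [35, 6, 15, 15]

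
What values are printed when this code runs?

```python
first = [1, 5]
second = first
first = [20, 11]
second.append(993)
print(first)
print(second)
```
[20, 11]
[1, 5, 993]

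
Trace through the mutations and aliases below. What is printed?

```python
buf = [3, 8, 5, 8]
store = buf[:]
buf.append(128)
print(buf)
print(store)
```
[3, 8, 5, 8, 128]
[3, 8, 5, 8]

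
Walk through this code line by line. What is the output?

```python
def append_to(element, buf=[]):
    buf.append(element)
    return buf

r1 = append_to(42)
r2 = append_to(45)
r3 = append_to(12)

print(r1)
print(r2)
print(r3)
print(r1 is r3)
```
[42, 45, 12]
[42, 45, 12]
[42, 45, 12]
True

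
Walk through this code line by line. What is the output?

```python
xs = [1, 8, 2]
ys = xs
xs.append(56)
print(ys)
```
[1, 8, 2, 56]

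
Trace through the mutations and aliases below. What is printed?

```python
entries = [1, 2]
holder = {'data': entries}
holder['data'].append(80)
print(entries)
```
[1, 2, 80]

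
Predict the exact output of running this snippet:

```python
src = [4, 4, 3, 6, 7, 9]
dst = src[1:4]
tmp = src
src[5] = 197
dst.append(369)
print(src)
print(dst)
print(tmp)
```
[4, 4, 3, 6, 7, 197]
[4, 3, 6, 369]
[4, 4, 3, 6, 7, 197]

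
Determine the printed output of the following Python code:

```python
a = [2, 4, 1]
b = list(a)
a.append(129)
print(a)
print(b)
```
[2, 4, 1, 129]
[2, 4, 1]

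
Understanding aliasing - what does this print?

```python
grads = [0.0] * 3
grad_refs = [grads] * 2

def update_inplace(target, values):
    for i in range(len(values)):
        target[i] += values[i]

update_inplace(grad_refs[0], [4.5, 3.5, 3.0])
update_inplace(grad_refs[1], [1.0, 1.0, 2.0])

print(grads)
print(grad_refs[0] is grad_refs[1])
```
[5.5, 4.5, 5.0]
True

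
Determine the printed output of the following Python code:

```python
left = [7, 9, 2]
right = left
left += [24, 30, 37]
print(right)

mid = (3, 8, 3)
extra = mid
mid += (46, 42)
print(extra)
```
[7, 9, 2, 24, 30, 37]
(3, 8, 3)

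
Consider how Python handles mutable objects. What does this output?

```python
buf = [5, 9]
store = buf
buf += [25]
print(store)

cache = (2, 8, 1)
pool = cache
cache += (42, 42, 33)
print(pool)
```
[5, 9, 25]
(2, 8, 1)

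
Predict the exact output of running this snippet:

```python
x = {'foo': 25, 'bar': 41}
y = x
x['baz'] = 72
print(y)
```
{'foo': 25, 'bar': 41, 'baz': 72}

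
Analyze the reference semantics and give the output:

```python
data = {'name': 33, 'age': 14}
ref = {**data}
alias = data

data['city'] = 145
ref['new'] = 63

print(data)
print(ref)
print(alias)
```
{'name': 33, 'age': 14, 'city': 145}
{'name': 33, 'age': 14, 'new': 63}
{'name': 33, 'age': 14, 'city': 145}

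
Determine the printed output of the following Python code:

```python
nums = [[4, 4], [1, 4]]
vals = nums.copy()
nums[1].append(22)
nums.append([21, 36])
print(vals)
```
[[4, 4], [1, 4, 22]]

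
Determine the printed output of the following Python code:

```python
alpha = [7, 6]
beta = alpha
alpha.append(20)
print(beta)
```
[7, 6, 20]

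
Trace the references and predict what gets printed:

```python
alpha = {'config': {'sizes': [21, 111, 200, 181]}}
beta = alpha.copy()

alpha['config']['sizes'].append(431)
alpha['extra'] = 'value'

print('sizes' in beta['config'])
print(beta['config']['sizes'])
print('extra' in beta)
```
True
[21, 111, 200, 181, 431]
False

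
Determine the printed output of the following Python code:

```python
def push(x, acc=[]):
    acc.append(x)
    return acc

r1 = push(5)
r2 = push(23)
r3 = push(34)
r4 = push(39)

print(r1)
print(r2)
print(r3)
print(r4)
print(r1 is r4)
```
[5, 23, 34, 39]
[5, 23, 34, 39]
[5, 23, 34, 39]
[5, 23, 34, 39]
True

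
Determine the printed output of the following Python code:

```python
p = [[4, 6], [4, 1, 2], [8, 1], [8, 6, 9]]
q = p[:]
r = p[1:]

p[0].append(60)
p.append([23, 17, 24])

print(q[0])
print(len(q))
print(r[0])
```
[4, 6, 60]
4
[4, 1, 2]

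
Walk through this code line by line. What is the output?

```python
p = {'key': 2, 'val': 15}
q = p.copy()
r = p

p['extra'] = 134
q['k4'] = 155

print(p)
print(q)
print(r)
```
{'key': 2, 'val': 15, 'extra': 134}
{'key': 2, 'val': 15, 'k4': 155}
{'key': 2, 'val': 15, 'extra': 134}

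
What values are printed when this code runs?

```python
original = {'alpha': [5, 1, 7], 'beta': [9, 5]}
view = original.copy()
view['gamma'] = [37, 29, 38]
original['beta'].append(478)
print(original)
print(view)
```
{'alpha': [5, 1, 7], 'beta': [9, 5, 478]}
{'alpha': [5, 1, 7], 'beta': [9, 5, 478], 'gamma': [37, 29, 38]}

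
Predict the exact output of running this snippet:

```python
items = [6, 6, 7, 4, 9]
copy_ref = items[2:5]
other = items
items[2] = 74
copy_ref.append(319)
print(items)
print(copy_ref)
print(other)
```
[6, 6, 74, 4, 9]
[7, 4, 9, 319]
[6, 6, 74, 4, 9]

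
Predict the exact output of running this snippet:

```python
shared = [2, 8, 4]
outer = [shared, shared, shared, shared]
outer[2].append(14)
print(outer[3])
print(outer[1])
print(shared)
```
[2, 8, 4, 14]
[2, 8, 4, 14]
[2, 8, 4, 14]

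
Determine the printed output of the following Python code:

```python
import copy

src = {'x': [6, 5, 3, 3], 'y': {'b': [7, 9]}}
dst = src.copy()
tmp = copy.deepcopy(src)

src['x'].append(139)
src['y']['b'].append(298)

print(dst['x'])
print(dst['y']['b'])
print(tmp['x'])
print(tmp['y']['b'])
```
[6, 5, 3, 3, 139]
[7, 9, 298]
[6, 5, 3, 3]
[7, 9]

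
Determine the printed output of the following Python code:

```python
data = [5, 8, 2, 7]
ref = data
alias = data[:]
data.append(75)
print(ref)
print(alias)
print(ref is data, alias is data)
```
[5, 8, 2, 7, 75]
[5, 8, 2, 7]
True False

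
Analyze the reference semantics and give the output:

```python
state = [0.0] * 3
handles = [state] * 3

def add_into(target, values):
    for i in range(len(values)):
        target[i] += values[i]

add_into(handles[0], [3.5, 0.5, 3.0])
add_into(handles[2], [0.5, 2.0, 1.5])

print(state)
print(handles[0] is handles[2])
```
[4.0, 2.5, 4.5]
True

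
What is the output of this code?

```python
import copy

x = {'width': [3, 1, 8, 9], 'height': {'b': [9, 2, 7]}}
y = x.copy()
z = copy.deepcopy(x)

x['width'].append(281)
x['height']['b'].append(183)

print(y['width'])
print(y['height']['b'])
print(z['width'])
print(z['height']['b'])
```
[3, 1, 8, 9, 281]
[9, 2, 7, 183]
[3, 1, 8, 9]
[9, 2, 7]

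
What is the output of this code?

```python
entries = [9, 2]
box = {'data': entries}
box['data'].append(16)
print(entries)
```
[9, 2, 16]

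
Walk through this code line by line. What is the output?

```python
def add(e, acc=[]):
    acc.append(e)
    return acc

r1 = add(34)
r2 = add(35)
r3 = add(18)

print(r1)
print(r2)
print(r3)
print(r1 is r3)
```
[34, 35, 18]
[34, 35, 18]
[34, 35, 18]
True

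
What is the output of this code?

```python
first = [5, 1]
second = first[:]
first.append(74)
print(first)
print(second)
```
[5, 1, 74]
[5, 1]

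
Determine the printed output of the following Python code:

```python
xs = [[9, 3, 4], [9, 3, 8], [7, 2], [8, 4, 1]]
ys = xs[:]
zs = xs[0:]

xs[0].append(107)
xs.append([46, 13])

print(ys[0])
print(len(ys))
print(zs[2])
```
[9, 3, 4, 107]
4
[7, 2]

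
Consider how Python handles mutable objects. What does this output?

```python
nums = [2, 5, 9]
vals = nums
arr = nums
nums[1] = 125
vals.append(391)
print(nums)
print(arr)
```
[2, 125, 9, 391]
[2, 125, 9, 391]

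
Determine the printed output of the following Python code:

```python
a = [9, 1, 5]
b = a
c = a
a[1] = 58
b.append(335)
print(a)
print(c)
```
[9, 58, 5, 335]
[9, 58, 5, 335]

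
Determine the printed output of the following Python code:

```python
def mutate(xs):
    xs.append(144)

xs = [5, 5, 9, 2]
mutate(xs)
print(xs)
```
[5, 5, 9, 2, 144]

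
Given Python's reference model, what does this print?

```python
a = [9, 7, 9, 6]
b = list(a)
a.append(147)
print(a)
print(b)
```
[9, 7, 9, 6, 147]
[9, 7, 9, 6]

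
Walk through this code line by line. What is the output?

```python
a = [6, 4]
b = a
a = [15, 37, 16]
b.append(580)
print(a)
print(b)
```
[15, 37, 16]
[6, 4, 580]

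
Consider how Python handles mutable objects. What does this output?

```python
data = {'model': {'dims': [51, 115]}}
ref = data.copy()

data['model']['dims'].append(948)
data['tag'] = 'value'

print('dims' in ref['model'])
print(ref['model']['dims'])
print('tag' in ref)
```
True
[51, 115, 948]
False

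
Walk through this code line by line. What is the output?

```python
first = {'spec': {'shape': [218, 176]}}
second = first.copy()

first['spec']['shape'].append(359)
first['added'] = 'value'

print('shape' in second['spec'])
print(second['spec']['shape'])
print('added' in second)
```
True
[218, 176, 359]
False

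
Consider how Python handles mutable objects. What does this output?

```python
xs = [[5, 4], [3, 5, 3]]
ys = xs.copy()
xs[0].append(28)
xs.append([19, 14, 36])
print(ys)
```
[[5, 4, 28], [3, 5, 3]]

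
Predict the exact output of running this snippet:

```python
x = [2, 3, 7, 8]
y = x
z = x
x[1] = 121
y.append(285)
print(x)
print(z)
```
[2, 121, 7, 8, 285]
[2, 121, 7, 8, 285]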